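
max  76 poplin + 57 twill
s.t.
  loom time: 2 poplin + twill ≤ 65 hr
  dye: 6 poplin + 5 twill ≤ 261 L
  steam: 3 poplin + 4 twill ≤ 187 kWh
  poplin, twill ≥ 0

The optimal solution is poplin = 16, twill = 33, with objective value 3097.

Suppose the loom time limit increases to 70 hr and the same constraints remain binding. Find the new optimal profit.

3144.5

At the optimum: loom time uses 65 of 65 (binding); dye uses 261 of 261 (binding); steam uses 180 of 187 (slack = 7).
Slack constraints have shadow price 0 (complementary slackness).
Dual feasibility on the basic columns requires 2·y_loom time + 6·y_dye = 76, 1·y_loom time + 5·y_dye = 57.
→ y_loom time = 9.5 and y_dye = 9.5.
Δz = y_loom time·Δb = 9.5 × (5) = 47.5, so new z* = 3097 + 47.5 = 3144.5.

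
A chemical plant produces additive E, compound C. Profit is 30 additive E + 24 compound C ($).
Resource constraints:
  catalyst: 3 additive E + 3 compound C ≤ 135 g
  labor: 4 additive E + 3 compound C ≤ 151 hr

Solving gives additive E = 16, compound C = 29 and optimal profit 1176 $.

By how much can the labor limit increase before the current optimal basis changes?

Binding constraints: catalyst, labor. The basis is B = [[3,3],[4,3]] with det -3.
Per unit increase in labor, x* moves by d = (1, -1).
The basis stays optimal until compound C reaches 0; allowable increase = 29 hr.

29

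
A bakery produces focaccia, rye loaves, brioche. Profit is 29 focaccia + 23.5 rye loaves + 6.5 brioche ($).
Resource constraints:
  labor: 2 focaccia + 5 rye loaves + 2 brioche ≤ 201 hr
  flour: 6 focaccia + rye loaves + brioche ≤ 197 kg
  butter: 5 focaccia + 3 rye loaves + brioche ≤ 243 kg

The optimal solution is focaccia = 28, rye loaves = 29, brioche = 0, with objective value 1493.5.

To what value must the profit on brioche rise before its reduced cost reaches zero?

At the optimum: labor uses 201 of 201 (binding); flour uses 197 of 197 (binding); butter uses 227 of 243 (slack = 16).
By complementary slackness, y = 0 for the non-binding constraint.
Dual feasibility on the basic columns requires 2·y_labor + 6·y_flour = 29, 5·y_labor + 1·y_flour = 23.5.
Solving: y_labor = 4, y_flour = 3.5.
brioche enters the basis when its profit ≥ yᵀa₃ = 4·2 + 3.5·1 = 11.5.

11.5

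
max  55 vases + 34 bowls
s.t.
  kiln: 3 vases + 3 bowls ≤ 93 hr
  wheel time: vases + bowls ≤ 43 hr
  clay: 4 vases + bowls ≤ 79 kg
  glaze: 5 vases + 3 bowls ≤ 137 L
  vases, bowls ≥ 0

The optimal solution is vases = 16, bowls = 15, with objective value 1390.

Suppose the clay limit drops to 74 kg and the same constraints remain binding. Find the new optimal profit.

At the optimum: kiln uses 93 of 93 (binding); wheel time uses 31 of 43 (slack = 12); clay uses 79 of 79 (binding); glaze uses 125 of 137 (slack = 12).
Slack constraints have shadow price 0 (complementary slackness).
The binding rows give the dual system: 3·y_kiln + 4·y_clay = 55 and 3·y_kiln + 1·y_clay = 34.
Solving: y_kiln = 9, y_clay = 7.
Δz = y_clay·Δb = 7 × (-5) = -35, so new z* = 1390 − 35 = 1355.

1355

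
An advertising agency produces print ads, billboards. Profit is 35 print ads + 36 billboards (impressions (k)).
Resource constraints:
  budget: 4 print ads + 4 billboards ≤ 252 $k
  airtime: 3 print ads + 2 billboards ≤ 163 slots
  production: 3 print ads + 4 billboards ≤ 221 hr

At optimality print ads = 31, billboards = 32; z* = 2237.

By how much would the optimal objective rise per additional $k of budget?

Check each constraint at x*: budget 252/252 (tight); airtime 157/163 (slack 6); production 221/221 (tight).
By complementary slackness, y = 0 for the non-binding constraint.
The binding rows give the dual system: 4·y_budget + 3·y_production = 35 and 4·y_budget + 4·y_production = 36.
This yields shadow prices y_budget = 8, y_production = 1.
Shadow price of budget = 8.

8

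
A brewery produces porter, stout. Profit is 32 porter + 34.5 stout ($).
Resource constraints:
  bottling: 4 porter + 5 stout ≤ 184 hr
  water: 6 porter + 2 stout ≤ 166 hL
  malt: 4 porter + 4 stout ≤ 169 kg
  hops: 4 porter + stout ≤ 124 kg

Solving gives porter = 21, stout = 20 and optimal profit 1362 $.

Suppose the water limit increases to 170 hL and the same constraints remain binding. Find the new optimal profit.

Check each constraint at x*: bottling 184/184 (tight); water 166/166 (tight); malt 164/169 (slack 5); hops 104/124 (slack 20).
Slack constraints have shadow price 0 (complementary slackness).
Dual feasibility on the basic columns requires 4·y_bottling + 6·y_water = 32, 5·y_bottling + 2·y_water = 34.5.
This yields shadow prices y_bottling = 6.5, y_water = 1.
Δz = y_water·Δb = 1 × (4) = 4, so new z* = 1362 + 4 = 1366.

1366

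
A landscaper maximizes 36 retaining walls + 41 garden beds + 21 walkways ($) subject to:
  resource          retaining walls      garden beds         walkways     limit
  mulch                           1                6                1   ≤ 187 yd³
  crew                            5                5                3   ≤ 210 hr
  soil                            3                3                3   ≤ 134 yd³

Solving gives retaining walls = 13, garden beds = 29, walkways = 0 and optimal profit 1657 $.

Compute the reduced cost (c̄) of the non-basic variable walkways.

Binding: mulch and crew. Non-binding: soil (8 unused).
By complementary slackness, y = 0 for the non-binding constraint.
Dual feasibility on the basic columns requires 1·y_mulch + 5·y_crew = 36, 6·y_mulch + 5·y_crew = 41.
This yields shadow prices y_mulch = 1, y_crew = 7.
Reduced cost of walkways: c₃ − yᵀa₃ = 21 − (1·1 + 7·3) = 21 − 22 = -1.

-1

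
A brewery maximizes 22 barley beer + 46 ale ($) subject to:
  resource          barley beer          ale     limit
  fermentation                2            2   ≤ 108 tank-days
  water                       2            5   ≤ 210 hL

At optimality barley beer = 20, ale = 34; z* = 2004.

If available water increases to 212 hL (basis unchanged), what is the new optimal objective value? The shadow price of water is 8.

Δb = 2, so new z* = 2004 + (8)·(2) = 2004 + 16 = 2020.

2020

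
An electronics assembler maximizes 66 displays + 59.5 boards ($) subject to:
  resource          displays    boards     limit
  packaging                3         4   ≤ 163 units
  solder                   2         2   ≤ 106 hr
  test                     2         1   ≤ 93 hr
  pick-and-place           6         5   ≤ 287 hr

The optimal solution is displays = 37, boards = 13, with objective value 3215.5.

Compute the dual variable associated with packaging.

Binding: packaging and pick-and-place. Non-binding: solder (6 unused), test (6 unused).
By complementary slackness, y = 0 for the non-binding constraints.
Dual feasibility on the basic columns requires 3·y_packaging + 6·y_pick-and-place = 66, 4·y_packaging + 5·y_pick-and-place = 59.5.
→ y_packaging = 3 and y_pick-and-place = 9.5.
Shadow price of packaging = 3.

3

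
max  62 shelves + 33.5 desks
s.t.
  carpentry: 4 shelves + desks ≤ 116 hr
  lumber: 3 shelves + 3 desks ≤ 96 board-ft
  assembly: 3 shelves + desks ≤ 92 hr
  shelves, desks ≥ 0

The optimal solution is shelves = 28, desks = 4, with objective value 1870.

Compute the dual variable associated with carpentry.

Check each constraint at x*: carpentry 116/116 (tight); lumber 96/96 (tight); assembly 88/92 (slack 4).
Since assembly is not tight, its dual is 0.
Dual feasibility on the basic columns requires 4·y_carpentry + 3·y_lumber = 62, 1·y_carpentry + 3·y_lumber = 33.5.
→ y_carpentry = 9.5 and y_lumber = 8.
Shadow price of carpentry = 9.5.

9.5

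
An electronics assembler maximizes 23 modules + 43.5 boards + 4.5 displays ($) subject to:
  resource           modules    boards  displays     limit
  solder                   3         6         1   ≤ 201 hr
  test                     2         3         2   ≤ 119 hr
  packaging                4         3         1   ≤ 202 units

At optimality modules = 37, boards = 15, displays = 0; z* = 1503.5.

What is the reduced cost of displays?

Binding: solder and test. Non-binding: packaging (9 unused).
By complementary slackness, y = 0 for the non-binding constraint.
From A_Bᵀ y = c: 3·y_solder + 2·y_test = 23; 6·y_solder + 3·y_test = 43.5.
Solving: y_solder = 6, y_test = 2.5.
Reduced cost of displays: c₃ − yᵀa₃ = 4.5 − (6·1 + 2.5·2) = 4.5 − 11 = -6.5.

-6.5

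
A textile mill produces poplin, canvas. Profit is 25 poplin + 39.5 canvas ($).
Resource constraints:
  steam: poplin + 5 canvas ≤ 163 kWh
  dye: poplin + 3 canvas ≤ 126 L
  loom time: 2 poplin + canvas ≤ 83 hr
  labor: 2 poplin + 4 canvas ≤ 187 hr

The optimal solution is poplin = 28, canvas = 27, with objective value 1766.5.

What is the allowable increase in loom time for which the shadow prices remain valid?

Binding constraints: steam, loom time. The basis is B = [[1,5],[2,1]] with det -9.
Per unit increase in loom time, x* moves by d = (0.5556, -0.1111).
The basis stays optimal until labor becomes binding; allowable increase = 34.5 hr.

34.5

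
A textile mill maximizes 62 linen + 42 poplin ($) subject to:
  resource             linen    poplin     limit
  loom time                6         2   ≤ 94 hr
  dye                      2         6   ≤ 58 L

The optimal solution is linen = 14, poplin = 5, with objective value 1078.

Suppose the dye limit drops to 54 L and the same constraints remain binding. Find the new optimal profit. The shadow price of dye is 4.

1062

Δb = -4, so new z* = 1078 + (4)·(-4) = 1078 − 16 = 1062.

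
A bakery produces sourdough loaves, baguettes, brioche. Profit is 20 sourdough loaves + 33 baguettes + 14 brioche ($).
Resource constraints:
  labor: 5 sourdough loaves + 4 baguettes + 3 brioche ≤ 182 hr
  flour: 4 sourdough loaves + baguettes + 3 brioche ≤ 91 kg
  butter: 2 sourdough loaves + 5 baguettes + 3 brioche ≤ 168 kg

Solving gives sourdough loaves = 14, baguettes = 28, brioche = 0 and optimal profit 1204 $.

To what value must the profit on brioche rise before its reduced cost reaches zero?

Check each constraint at x*: labor 182/182 (tight); flour 84/91 (slack 7); butter 168/168 (tight).
Slack constraints have shadow price 0 (complementary slackness).
From A_Bᵀ y = c: 5·y_labor + 2·y_butter = 20; 4·y_labor + 5·y_butter = 33.
→ y_labor = 2 and y_butter = 5.
brioche enters the basis when its profit ≥ yᵀa₃ = 2·3 + 5·3 = 21.

21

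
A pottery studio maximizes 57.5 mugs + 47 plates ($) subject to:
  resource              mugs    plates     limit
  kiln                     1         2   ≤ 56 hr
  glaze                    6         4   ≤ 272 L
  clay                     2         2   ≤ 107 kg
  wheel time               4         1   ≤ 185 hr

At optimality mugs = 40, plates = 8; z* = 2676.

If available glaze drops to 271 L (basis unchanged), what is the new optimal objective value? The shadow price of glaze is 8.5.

Δb = -1, so new z* = 2676 + (8.5)·(-1) = 2676 − 8.5 = 2667.5.

2667.5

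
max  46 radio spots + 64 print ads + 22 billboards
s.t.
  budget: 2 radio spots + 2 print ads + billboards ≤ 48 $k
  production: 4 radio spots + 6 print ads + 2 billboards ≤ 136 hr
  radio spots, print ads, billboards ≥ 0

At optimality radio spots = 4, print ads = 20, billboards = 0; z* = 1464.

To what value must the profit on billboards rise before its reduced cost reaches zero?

Both budget and production are binding at x*.
The binding rows give the dual system: 2·y_budget + 4·y_production = 46 and 2·y_budget + 6·y_production = 64.
Solving: y_budget = 5, y_production = 9.
billboards enters the basis when its profit ≥ yᵀa₃ = 5·1 + 9·2 = 23.

23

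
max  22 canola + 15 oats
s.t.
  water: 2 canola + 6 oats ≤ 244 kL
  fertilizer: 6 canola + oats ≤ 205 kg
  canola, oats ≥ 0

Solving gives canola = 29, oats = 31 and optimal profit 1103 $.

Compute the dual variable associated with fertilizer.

At the optimum: water uses 244 of 244 (binding); fertilizer uses 205 of 205 (binding).
From A_Bᵀ y = c: 2·y_water + 6·y_fertilizer = 22; 6·y_water + 1·y_fertilizer = 15.
→ y_water = 2 and y_fertilizer = 3.
Shadow price of fertilizer = 3.

3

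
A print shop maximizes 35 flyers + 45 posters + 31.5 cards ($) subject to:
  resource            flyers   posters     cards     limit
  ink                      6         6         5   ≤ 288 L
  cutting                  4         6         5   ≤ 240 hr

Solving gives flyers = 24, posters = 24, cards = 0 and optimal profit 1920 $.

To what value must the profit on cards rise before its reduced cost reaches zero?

At the optimum: ink uses 288 of 288 (binding); cutting uses 240 of 240 (binding).
From A_Bᵀ y = c: 6·y_ink + 4·y_cutting = 35; 6·y_ink + 6·y_cutting = 45.
→ y_ink = 2.5 and y_cutting = 5.
cards enters the basis when its profit ≥ yᵀa₃ = 2.5·5 + 5·5 = 37.5.

37.5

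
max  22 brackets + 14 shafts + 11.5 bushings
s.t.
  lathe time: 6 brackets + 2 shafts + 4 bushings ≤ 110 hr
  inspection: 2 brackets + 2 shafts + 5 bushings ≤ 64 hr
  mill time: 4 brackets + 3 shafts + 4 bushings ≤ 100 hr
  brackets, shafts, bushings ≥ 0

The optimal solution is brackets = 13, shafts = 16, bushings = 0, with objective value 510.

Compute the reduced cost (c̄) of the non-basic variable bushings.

-8.5

At the optimum: lathe time uses 110 of 110 (binding); inspection uses 58 of 64 (slack = 6); mill time uses 100 of 100 (binding).
Slack constraints have shadow price 0 (complementary slackness).
Dual feasibility on the basic columns requires 6·y_lathe time + 4·y_mill time = 22, 2·y_lathe time + 3·y_mill time = 14.
→ y_lathe time = 1 and y_mill time = 4.
Reduced cost of bushings: c₃ − yᵀa₃ = 11.5 − (1·4 + 4·4) = 11.5 − 20 = -8.5.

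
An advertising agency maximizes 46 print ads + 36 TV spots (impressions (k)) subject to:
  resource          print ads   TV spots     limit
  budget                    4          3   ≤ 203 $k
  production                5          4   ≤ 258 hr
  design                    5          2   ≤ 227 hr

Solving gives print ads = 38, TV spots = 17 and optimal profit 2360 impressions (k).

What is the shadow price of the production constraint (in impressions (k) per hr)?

At the optimum: budget uses 203 of 203 (binding); production uses 258 of 258 (binding); design uses 224 of 227 (slack = 3).
Since design is not tight, its dual is 0.
From A_Bᵀ y = c: 4·y_budget + 5·y_production = 46; 3·y_budget + 4·y_production = 36.
→ y_budget = 4 and y_production = 6.
Shadow price of production = 6.

6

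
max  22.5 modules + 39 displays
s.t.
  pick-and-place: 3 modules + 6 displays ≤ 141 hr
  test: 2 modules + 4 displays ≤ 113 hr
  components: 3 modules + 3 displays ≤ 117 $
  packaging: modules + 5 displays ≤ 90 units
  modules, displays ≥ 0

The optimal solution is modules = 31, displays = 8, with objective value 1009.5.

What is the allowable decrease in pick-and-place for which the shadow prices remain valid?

24

Binding constraints: pick-and-place, components. The basis is B = [[3,6],[3,3]] with det -9.
Per unit decrease in pick-and-place, x* moves by d = (0.3333, -0.3333).
The basis stays optimal until displays reaches 0; allowable decrease = 24 hr.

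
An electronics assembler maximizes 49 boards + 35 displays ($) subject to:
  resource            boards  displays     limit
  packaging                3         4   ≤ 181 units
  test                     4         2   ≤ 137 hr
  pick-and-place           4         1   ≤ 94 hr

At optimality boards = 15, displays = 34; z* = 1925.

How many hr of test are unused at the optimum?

9

test used = 4·15 + 2·34 = 128; slack = 137 − 128 = 9.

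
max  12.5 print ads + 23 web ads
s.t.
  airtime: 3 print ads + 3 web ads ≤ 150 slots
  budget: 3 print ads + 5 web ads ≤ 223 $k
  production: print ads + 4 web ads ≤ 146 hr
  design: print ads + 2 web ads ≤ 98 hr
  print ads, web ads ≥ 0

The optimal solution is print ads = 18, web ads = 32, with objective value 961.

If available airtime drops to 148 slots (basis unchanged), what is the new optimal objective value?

955

At the optimum: airtime uses 150 of 150 (binding); budget uses 214 of 223 (slack = 9); production uses 146 of 146 (binding); design uses 82 of 98 (slack = 16).
Since budget, design are not tight, their duals are 0.
The binding rows give the dual system: 3·y_airtime + 1·y_production = 12.5 and 3·y_airtime + 4·y_production = 23.
This yields shadow prices y_airtime = 3, y_production = 3.5.
Δz = y_airtime·Δb = 3 × (-2) = -6, so new z* = 961 − 6 = 955.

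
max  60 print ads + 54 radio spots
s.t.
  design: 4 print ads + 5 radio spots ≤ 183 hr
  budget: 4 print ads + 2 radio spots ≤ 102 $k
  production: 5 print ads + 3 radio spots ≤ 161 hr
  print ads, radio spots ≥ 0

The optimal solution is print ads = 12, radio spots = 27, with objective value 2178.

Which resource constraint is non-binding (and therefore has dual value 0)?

design: 183/183 (binding)
budget: 102/102 (binding)
production: 141/161 (slack 20)
By complementary slackness, a constraint with positive slack has shadow price 0 → production.

production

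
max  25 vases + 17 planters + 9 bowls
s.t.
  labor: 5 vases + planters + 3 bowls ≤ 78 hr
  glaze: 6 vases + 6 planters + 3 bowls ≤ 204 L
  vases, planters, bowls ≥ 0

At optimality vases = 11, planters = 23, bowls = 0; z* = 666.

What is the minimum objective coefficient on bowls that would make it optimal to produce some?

13.5

Check each constraint at x*: labor 78/78 (tight); glaze 204/204 (tight).
From A_Bᵀ y = c: 5·y_labor + 6·y_glaze = 25; 1·y_labor + 6·y_glaze = 17.
Solving: y_labor = 2, y_glaze = 2.5.
bowls enters the basis when its profit ≥ yᵀa₃ = 2·3 + 2.5·3 = 13.5.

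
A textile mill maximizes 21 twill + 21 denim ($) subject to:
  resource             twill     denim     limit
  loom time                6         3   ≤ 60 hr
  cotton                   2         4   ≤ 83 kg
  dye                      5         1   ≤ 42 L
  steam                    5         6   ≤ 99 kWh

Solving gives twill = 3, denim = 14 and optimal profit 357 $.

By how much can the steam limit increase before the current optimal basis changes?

Binding constraints: loom time, steam. The basis is B = [[6,3],[5,6]] with det 21.
Per unit increase in steam, x* moves by d = (-0.1429, 0.2857).
The basis stays optimal until twill reaches 0; allowable increase = 21 kWh.

21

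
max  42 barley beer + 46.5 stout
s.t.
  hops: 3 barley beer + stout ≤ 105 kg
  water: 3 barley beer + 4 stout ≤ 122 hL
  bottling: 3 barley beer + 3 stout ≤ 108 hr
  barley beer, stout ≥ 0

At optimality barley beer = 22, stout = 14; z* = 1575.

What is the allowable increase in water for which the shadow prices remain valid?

Binding constraints: water, bottling. The basis is B = [[3,4],[3,3]] with det -3.
Per unit increase in water, x* moves by d = (-1, 1).
The basis stays optimal until barley beer reaches 0; allowable increase = 22 hL.

22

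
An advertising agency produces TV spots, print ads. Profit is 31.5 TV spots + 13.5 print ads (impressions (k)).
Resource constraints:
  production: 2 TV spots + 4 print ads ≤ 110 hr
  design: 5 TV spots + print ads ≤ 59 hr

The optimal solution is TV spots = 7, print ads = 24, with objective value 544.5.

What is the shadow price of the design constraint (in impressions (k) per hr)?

5.5

Both production and design are binding at x*.
The binding rows give the dual system: 2·y_production + 5·y_design = 31.5 and 4·y_production + 1·y_design = 13.5.
→ y_production = 2 and y_design = 5.5.
Shadow price of design = 5.5.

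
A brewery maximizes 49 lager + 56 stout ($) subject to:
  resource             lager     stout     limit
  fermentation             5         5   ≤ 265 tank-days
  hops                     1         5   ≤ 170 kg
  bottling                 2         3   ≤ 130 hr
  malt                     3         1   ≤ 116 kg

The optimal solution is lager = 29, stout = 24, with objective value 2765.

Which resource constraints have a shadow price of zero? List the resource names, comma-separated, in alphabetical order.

fermentation: 265/265 (binding)
hops: 149/170 (slack 21)
bottling: 130/130 (binding)
malt: 111/116 (slack 5)
By complementary slackness, a constraint with positive slack has shadow price 0 → hops, malt.

hops, malt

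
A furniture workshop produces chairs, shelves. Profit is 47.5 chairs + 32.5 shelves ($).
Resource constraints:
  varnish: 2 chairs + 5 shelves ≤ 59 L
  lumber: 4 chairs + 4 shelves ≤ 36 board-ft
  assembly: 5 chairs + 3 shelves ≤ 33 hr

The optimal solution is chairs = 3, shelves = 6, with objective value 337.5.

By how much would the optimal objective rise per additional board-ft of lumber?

Check each constraint at x*: varnish 36/59 (slack 23); lumber 36/36 (tight); assembly 33/33 (tight).
Since varnish is not tight, its dual is 0.
The binding rows give the dual system: 4·y_lumber + 5·y_assembly = 47.5 and 4·y_lumber + 3·y_assembly = 32.5.
Solving: y_lumber = 2.5, y_assembly = 7.5.
Shadow price of lumber = 2.5.

2.5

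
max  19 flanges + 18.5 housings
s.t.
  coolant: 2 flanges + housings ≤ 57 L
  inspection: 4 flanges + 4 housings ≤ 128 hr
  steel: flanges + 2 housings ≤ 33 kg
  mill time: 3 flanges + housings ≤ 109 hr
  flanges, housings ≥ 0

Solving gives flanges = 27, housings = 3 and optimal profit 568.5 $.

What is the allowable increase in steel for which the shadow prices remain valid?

Binding constraints: coolant, steel. The basis is B = [[2,1],[1,2]] with det 3.
Per unit increase in steel, x* moves by d = (-0.3333, 0.6667).
The basis stays optimal until inspection becomes binding; allowable increase = 6 kg.

6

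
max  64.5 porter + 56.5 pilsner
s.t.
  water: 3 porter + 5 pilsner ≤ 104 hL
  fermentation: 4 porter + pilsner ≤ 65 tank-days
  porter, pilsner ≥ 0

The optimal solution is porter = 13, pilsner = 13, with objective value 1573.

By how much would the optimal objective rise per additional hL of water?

9.5

Check each constraint at x*: water 104/104 (tight); fermentation 65/65 (tight).
From A_Bᵀ y = c: 3·y_water + 4·y_fermentation = 64.5; 5·y_water + 1·y_fermentation = 56.5.
This yields shadow prices y_water = 9.5, y_fermentation = 9.
Shadow price of water = 9.5.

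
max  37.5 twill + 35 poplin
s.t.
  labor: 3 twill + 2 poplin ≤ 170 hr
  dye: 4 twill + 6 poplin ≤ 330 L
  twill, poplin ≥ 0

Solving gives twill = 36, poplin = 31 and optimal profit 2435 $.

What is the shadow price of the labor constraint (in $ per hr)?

Both labor and dye are binding at x*.
Dual feasibility on the basic columns requires 3·y_labor + 4·y_dye = 37.5, 2·y_labor + 6·y_dye = 35.
Solving: y_labor = 8.5, y_dye = 3.
Shadow price of labor = 8.5.

8.5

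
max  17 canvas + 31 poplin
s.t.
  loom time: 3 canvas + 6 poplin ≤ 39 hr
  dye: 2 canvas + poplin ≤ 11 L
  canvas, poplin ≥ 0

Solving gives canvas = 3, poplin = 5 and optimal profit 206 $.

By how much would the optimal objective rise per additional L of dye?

At the optimum: loom time uses 39 of 39 (binding); dye uses 11 of 11 (binding).
From A_Bᵀ y = c: 3·y_loom time + 2·y_dye = 17; 6·y_loom time + 1·y_dye = 31.
This yields shadow prices y_loom time = 5, y_dye = 1.
Shadow price of dye = 1.

1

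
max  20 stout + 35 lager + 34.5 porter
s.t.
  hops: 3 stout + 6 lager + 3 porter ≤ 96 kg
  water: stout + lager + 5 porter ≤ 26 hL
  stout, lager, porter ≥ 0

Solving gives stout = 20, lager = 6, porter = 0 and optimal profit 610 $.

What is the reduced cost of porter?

Check each constraint at x*: hops 96/96 (tight); water 26/26 (tight).
Dual feasibility on the basic columns requires 3·y_hops + 1·y_water = 20, 6·y_hops + 1·y_water = 35.
→ y_hops = 5 and y_water = 5.
Reduced cost of porter: c₃ − yᵀa₃ = 34.5 − (5·3 + 5·5) = 34.5 − 40 = -5.5.

-5.5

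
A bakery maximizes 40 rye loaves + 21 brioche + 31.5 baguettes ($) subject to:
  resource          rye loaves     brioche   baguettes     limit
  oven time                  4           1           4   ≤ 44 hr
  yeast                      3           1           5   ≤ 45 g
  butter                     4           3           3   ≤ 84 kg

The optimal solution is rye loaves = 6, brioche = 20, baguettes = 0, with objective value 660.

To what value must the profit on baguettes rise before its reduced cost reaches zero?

34.5

At the optimum: oven time uses 44 of 44 (binding); yeast uses 38 of 45 (slack = 7); butter uses 84 of 84 (binding).
Since yeast is not tight, its dual is 0.
The binding rows give the dual system: 4·y_oven time + 4·y_butter = 40 and 1·y_oven time + 3·y_butter = 21.
This yields shadow prices y_oven time = 4.5, y_butter = 5.5.
baguettes enters the basis when its profit ≥ yᵀa₃ = 4.5·4 + 5.5·3 = 34.5.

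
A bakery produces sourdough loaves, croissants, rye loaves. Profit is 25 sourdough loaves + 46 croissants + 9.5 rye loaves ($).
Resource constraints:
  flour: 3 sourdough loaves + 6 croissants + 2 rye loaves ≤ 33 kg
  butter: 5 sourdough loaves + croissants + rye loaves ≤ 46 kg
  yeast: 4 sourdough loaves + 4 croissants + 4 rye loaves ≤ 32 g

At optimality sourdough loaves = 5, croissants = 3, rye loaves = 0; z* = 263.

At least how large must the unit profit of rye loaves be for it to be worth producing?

18

Check each constraint at x*: flour 33/33 (tight); butter 28/46 (slack 18); yeast 32/32 (tight).
Since butter is not tight, its dual is 0.
The binding rows give the dual system: 3·y_flour + 4·y_yeast = 25 and 6·y_flour + 4·y_yeast = 46.
This yields shadow prices y_flour = 7, y_yeast = 1.
rye loaves enters the basis when its profit ≥ yᵀa₃ = 7·2 + 1·4 = 18.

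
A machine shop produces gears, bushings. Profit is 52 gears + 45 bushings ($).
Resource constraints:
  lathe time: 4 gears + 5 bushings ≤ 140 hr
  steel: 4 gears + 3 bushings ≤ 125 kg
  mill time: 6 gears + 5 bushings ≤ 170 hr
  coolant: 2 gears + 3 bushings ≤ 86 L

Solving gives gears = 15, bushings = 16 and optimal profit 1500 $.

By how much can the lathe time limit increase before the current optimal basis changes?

Binding constraints: lathe time, mill time. The basis is B = [[4,5],[6,5]] with det -10.
Per unit increase in lathe time, x* moves by d = (-0.5, 0.6).
The basis stays optimal until coolant becomes binding; allowable increase = 10 hr.

10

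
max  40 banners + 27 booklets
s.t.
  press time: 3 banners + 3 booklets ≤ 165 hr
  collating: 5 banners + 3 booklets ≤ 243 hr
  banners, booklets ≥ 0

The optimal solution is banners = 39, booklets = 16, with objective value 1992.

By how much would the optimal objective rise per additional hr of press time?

Check each constraint at x*: press time 165/165 (tight); collating 243/243 (tight).
The binding rows give the dual system: 3·y_press time + 5·y_collating = 40 and 3·y_press time + 3·y_collating = 27.
→ y_press time = 2.5 and y_collating = 6.5.
Shadow price of press time = 2.5.

2.5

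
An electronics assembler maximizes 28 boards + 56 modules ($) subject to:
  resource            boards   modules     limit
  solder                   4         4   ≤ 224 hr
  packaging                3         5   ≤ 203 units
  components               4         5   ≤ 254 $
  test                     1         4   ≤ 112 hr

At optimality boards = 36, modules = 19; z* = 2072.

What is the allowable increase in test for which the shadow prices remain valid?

Binding constraints: packaging, test. The basis is B = [[3,5],[1,4]] with det 7.
Per unit increase in test, x* moves by d = (-0.7143, 0.4286).
The basis stays optimal until boards reaches 0; allowable increase = 50.4 hr.

50.4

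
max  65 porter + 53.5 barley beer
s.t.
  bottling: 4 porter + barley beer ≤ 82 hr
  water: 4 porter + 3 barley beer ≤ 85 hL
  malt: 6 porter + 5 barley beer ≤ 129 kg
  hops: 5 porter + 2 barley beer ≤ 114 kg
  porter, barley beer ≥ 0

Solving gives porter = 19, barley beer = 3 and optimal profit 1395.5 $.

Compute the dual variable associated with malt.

9.5

Binding: water and malt. Non-binding: bottling (3 unused), hops (13 unused).
Since bottling, hops are not tight, their duals are 0.
Dual feasibility on the basic columns requires 4·y_water + 6·y_malt = 65, 3·y_water + 5·y_malt = 53.5.
This yields shadow prices y_water = 2, y_malt = 9.5.
Shadow price of malt = 9.5.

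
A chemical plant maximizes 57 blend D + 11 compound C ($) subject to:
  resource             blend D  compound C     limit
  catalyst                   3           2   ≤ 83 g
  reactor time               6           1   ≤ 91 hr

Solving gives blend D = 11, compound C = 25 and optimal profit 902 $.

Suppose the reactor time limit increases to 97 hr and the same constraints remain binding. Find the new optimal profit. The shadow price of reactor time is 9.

Δb = 6, so new z* = 902 + (9)·(6) = 902 + 54 = 956.

956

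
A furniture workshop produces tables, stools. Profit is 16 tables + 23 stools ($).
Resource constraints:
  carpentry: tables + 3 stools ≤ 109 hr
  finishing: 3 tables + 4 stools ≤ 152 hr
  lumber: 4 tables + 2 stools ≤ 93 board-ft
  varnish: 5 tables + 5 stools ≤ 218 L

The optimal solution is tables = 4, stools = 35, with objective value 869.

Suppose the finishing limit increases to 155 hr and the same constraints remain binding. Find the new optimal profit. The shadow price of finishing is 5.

Δb = 3, so new z* = 869 + (5)·(3) = 869 + 15 = 884.

884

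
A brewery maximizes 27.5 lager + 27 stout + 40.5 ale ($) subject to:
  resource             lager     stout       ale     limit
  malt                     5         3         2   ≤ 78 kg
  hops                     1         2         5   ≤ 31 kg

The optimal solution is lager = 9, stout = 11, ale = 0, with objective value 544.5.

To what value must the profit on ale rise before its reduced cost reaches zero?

45.5

Both malt and hops are binding at x*.
The binding rows give the dual system: 5·y_malt + 1·y_hops = 27.5 and 3·y_malt + 2·y_hops = 27.
Solving: y_malt = 4, y_hops = 7.5.
ale enters the basis when its profit ≥ yᵀa₃ = 4·2 + 7.5·5 = 45.5.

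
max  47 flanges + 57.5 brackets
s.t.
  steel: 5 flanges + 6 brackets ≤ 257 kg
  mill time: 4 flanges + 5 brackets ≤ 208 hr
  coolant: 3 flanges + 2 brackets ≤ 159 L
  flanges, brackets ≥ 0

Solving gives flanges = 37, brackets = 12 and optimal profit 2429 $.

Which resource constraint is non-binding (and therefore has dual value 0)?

coolant

steel: 257/257 (binding)
mill time: 208/208 (binding)
coolant: 135/159 (slack 24)
By complementary slackness, a constraint with positive slack has shadow price 0 → coolant.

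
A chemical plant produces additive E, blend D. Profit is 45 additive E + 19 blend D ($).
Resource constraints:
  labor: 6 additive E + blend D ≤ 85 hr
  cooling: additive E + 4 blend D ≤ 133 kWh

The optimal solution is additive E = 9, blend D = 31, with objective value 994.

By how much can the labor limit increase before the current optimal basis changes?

Binding constraints: labor, cooling. The basis is B = [[6,1],[1,4]] with det 23.
Per unit increase in labor, x* moves by d = (0.1739, -0.0435).
The basis stays optimal until blend D reaches 0; allowable increase = 713 hr.

713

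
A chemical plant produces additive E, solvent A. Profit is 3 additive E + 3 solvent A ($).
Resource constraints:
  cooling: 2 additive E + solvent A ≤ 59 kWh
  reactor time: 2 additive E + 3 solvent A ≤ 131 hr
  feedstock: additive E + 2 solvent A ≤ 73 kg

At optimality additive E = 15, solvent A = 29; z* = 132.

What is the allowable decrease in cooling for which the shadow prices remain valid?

Binding constraints: cooling, feedstock. The basis is B = [[2,1],[1,2]] with det 3.
Per unit decrease in cooling, x* moves by d = (-0.6667, 0.3333).
The basis stays optimal until additive E reaches 0; allowable decrease = 22.5 kWh.

22.5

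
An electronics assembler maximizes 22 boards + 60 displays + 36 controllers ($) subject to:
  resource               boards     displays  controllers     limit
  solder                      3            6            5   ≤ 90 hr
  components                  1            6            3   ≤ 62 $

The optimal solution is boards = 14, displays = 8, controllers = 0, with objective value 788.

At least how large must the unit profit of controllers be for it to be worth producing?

42

Both solder and components are binding at x*.
Dual feasibility on the basic columns requires 3·y_solder + 1·y_components = 22, 6·y_solder + 6·y_components = 60.
This yields shadow prices y_solder = 6, y_components = 4.
controllers enters the basis when its profit ≥ yᵀa₃ = 6·5 + 4·3 = 42.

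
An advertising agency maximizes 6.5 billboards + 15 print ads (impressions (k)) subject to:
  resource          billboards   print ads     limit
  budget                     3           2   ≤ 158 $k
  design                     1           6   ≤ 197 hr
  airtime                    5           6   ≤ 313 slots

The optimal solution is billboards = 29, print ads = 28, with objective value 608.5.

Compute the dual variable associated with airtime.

1

At the optimum: budget uses 143 of 158 (slack = 15); design uses 197 of 197 (binding); airtime uses 313 of 313 (binding).
By complementary slackness, y = 0 for the non-binding constraint.
From A_Bᵀ y = c: 1·y_design + 5·y_airtime = 6.5; 6·y_design + 6·y_airtime = 15.
Solving: y_design = 1.5, y_airtime = 1.
Shadow price of airtime = 1.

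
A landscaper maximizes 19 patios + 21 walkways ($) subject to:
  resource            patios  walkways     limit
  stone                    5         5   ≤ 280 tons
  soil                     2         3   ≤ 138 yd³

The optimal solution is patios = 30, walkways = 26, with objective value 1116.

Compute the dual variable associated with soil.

2

Both stone and soil are binding at x*.
Dual feasibility on the basic columns requires 5·y_stone + 2·y_soil = 19, 5·y_stone + 3·y_soil = 21.
This yields shadow prices y_stone = 3, y_soil = 2.
Shadow price of soil = 2.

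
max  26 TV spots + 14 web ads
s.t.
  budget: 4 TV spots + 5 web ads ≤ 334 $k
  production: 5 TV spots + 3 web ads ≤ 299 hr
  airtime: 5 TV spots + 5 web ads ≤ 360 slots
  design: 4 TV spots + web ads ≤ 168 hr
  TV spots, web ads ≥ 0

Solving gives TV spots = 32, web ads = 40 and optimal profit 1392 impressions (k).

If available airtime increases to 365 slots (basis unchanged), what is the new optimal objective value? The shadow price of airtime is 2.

1402

Δb = 5, so new z* = 1392 + (2)·(5) = 1392 + 10 = 1402.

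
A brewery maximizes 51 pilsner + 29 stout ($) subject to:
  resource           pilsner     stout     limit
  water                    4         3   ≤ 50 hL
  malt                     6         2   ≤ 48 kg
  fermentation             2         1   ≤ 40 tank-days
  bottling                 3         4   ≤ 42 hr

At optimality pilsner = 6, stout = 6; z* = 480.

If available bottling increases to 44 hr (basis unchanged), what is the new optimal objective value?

488

Check each constraint at x*: water 42/50 (slack 8); malt 48/48 (tight); fermentation 18/40 (slack 22); bottling 42/42 (tight).
By complementary slackness, y = 0 for the non-binding constraints.
Dual feasibility on the basic columns requires 6·y_malt + 3·y_bottling = 51, 2·y_malt + 4·y_bottling = 29.
Solving: y_malt = 6.5, y_bottling = 4.
Δz = y_bottling·Δb = 4 × (2) = 8, so new z* = 480 + 8 = 488.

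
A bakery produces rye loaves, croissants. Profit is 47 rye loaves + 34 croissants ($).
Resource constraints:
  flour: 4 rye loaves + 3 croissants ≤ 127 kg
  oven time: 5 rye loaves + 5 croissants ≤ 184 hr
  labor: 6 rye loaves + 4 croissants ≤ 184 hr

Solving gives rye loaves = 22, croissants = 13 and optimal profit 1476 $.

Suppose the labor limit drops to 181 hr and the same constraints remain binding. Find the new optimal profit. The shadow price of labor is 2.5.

1468.5

Δb = -3, so new z* = 1476 + (2.5)·(-3) = 1476 − 7.5 = 1468.5.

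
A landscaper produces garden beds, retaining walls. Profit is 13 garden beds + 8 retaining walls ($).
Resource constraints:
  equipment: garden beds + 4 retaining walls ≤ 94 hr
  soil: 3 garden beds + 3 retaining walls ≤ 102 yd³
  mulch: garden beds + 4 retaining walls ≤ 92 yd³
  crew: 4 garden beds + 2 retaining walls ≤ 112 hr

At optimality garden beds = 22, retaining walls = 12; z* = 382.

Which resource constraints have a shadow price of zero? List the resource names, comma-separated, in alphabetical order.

equipment: 70/94 (slack 24)
soil: 102/102 (binding)
mulch: 70/92 (slack 22)
crew: 112/112 (binding)
By complementary slackness, a constraint with positive slack has shadow price 0 → equipment, mulch.

equipment, mulch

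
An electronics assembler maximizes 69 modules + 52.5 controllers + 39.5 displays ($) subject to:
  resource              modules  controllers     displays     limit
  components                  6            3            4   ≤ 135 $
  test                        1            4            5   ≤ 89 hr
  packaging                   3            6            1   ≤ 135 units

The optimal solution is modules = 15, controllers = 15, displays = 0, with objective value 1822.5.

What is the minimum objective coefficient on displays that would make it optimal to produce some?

42

At the optimum: components uses 135 of 135 (binding); test uses 75 of 89 (slack = 14); packaging uses 135 of 135 (binding).
Since test is not tight, its dual is 0.
The binding rows give the dual system: 6·y_components + 3·y_packaging = 69 and 3·y_components + 6·y_packaging = 52.5.
This yields shadow prices y_components = 9.5, y_packaging = 4.
displays enters the basis when its profit ≥ yᵀa₃ = 9.5·4 + 4·1 = 42.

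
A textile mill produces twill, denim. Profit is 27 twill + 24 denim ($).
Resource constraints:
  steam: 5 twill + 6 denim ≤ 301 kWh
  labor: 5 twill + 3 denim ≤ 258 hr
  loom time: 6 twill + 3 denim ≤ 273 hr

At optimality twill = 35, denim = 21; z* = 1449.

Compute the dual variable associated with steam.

3

At the optimum: steam uses 301 of 301 (binding); labor uses 238 of 258 (slack = 20); loom time uses 273 of 273 (binding).
Since labor is not tight, its dual is 0.
The binding rows give the dual system: 5·y_steam + 6·y_loom time = 27 and 6·y_steam + 3·y_loom time = 24.
Solving: y_steam = 3, y_loom time = 2.
Shadow price of steam = 3.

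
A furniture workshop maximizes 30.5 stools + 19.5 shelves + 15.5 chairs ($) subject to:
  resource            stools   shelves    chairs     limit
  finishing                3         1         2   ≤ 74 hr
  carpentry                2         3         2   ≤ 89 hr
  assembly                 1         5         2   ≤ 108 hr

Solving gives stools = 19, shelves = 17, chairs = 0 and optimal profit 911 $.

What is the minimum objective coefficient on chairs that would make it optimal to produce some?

23

Check each constraint at x*: finishing 74/74 (tight); carpentry 89/89 (tight); assembly 104/108 (slack 4).
Since assembly is not tight, its dual is 0.
Dual feasibility on the basic columns requires 3·y_finishing + 2·y_carpentry = 30.5, 1·y_finishing + 3·y_carpentry = 19.5.
This yields shadow prices y_finishing = 7.5, y_carpentry = 4.
chairs enters the basis when its profit ≥ yᵀa₃ = 7.5·2 + 4·2 = 23.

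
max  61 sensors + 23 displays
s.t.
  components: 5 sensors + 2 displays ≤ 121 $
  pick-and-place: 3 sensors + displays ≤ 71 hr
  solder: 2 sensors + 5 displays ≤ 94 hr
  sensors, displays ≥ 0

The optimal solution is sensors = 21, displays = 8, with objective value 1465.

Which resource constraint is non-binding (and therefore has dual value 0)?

components: 121/121 (binding)
pick-and-place: 71/71 (binding)
solder: 82/94 (slack 12)
By complementary slackness, a constraint with positive slack has shadow price 0 → solder.

solder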